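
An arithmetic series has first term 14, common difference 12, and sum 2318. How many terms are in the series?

Using S = n/2 × [2a + (n-1)d]
2318 = n/2 × [2(14) + (n-1)(12)]
2318 = n/2 × [28 + 12n - 12]
4636 = n × [16 + 12n]
12n² + (16)n - 4636 = 0
Discriminant: Δ = (16)² - 4(12)(-4636) = 256 + 222528 = 222784
√Δ = 472
n = [-(16) + √Δ] / (2·12) = (-16 + 472) / 24 = 456 / 24 = 19
(The negative root is discarded since n must be a positive integer.)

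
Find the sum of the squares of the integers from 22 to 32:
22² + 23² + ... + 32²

Use ∑_{k=1}^{n} k² = n(n+1)(2n+1)/6, then subtract the first 21 terms.
∑_{k=1}^{32} k² = 32×33×65/6 = 11440
∑_{k=1}^{21} k² = 21×22×43/6 = 3311
∑_{k=22}^{32} k² = 11440 - 3311 = 8129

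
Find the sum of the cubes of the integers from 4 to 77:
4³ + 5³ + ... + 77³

Use ∑_{k=1}^{n} k³ = [n(n+1)/2]², then subtract the first 3 terms.
∑_{k=1}^{77} k³ = [77×78/2]² = 3003² = 9018009
∑_{k=1}^{3} k³ = [3×4/2]² = 6² = 36
∑_{k=4}^{77} k³ = 9018009 - 36 = 9017973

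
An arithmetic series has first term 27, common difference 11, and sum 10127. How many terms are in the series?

Using S = n/2 × [2a + (n-1)d]
10127 = n/2 × [2(27) + (n-1)(11)]
10127 = n/2 × [54 + 11n - 11]
20254 = n × [43 + 11n]
11n² + (43)n - 20254 = 0
Discriminant: Δ = (43)² - 4(11)(-20254) = 1849 + 891176 = 893025
√Δ = 945
n = [-(43) + √Δ] / (2·11) = (-43 + 945) / 22 = 902 / 22 = 41
(The negative root is discarded since n must be a positive integer.)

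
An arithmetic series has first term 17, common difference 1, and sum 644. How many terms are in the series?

Using S = n/2 × [2a + (n-1)d]
644 = n/2 × [2(17) + (n-1)(1)]
644 = n/2 × [34 + 1n - 1]
1288 = n × [33 + 1n]
1n² + (33)n - 1288 = 0
Discriminant: Δ = (33)² - 4(1)(-1288) = 1089 + 5152 = 6241
√Δ = 79
n = [-(33) + √Δ] / (2·1) = (-33 + 79) / 2 = 46 / 2 = 23
(The negative root is discarded since n must be a positive integer.)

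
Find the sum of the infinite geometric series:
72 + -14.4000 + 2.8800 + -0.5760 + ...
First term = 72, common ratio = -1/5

For |r| < 1, S = a / (1 - r)
S = 72 / (1 - (-1/5))
S = 72 / (6/5)
S = 60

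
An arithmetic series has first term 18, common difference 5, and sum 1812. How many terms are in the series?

Using S = n/2 × [2a + (n-1)d]
1812 = n/2 × [2(18) + (n-1)(5)]
1812 = n/2 × [36 + 5n - 5]
3624 = n × [31 + 5n]
5n² + (31)n - 3624 = 0
Discriminant: Δ = (31)² - 4(5)(-3624) = 961 + 72480 = 73441
√Δ = 271
n = [-(31) + √Δ] / (2·5) = (-31 + 271) / 10 = 240 / 10 = 24
(The negative root is discarded since n must be a positive integer.)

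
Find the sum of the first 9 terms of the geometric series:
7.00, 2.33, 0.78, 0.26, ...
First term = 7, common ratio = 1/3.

Sₙ = a(1 - rⁿ) / (1 - r)
S_9 = 7(1 - (1/3)^9) / (1 - (1/3))
S_9 = 7(1 - (1/19683)) / (2/3)
S_9 = 68887/6561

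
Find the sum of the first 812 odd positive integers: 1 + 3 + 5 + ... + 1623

Sum of first n odd numbers = n²
= 812²
= 659344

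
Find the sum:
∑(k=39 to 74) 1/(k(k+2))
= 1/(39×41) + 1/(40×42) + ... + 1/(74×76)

Partial fractions: 1/(k(k+2)) = (1/2)[1/k - 1/(k+2)]
Telescoping leaves the first two and last two terms:
= (1/2)[1/39 + 1/40 - 1/75 - 1/76]
= 1193/98800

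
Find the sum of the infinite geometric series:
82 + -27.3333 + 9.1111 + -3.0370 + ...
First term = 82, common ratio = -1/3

For |r| < 1, S = a / (1 - r)
S = 82 / (1 - (-1/3))
S = 82 / (4/3)
S = 123/2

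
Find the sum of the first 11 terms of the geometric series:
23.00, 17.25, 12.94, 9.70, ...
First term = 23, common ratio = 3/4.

Sₙ = a(1 - rⁿ) / (1 - r)
S_11 = 23(1 - (3/4)^11) / (1 - (3/4))
S_11 = 23(1 - (177147/4194304)) / (1/4)
S_11 = 92394611/1048576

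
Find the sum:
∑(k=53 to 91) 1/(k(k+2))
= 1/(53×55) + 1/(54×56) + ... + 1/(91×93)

Partial fractions: 1/(k(k+2)) = (1/2)[1/k - 1/(k+2)]
Telescoping leaves the first two and last two terms:
= (1/2)[1/53 + 1/54 - 1/92 - 1/93]
= 64337/8162424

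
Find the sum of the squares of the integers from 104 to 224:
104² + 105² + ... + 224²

Use ∑_{k=1}^{n} k² = n(n+1)(2n+1)/6, then subtract the first 103 terms.
∑_{k=1}^{224} k² = 224×225×449/6 = 3771600
∑_{k=1}^{103} k² = 103×104×207/6 = 369564
∑_{k=104}^{224} k² = 3771600 - 369564 = 3402036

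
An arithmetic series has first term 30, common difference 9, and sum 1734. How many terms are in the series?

Using S = n/2 × [2a + (n-1)d]
1734 = n/2 × [2(30) + (n-1)(9)]
1734 = n/2 × [60 + 9n - 9]
3468 = n × [51 + 9n]
9n² + (51)n - 3468 = 0
Discriminant: Δ = (51)² - 4(9)(-3468) = 2601 + 124848 = 127449
√Δ = 357
n = [-(51) + √Δ] / (2·9) = (-51 + 357) / 18 = 306 / 18 = 17
(The negative root is discarded since n must be a positive integer.)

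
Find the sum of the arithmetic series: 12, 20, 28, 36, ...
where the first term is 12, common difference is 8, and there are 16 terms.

Sₙ = n/2 × (first + last)
Last term = a + (n-1)d = 12 + (16-1)×8 = 132
S_16 = 16/2 × (12 + 132)
S_16 = 16/2 × 144 = 1152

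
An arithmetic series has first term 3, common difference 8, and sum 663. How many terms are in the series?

Using S = n/2 × [2a + (n-1)d]
663 = n/2 × [2(3) + (n-1)(8)]
663 = n/2 × [6 + 8n - 8]
1326 = n × [-2 + 8n]
8n² + (-2)n - 1326 = 0
Discriminant: Δ = (-2)² - 4(8)(-1326) = 4 + 42432 = 42436
√Δ = 206
n = [-(-2) + √Δ] / (2·8) = (2 + 206) / 16 = 208 / 16 = 13
(The negative root is discarded since n must be a positive integer.)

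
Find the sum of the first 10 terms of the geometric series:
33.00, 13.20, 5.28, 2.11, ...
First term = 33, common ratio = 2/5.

Sₙ = a(1 - rⁿ) / (1 - r)
S_10 = 33(1 - (2/5)^10) / (1 - (2/5))
S_10 = 33(1 - (1024/9765625)) / (3/5)
S_10 = 107410611/1953125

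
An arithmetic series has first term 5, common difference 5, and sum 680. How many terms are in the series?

Using S = n/2 × [2a + (n-1)d]
680 = n/2 × [2(5) + (n-1)(5)]
680 = n/2 × [10 + 5n - 5]
1360 = n × [5 + 5n]
5n² + (5)n - 1360 = 0
Discriminant: Δ = (5)² - 4(5)(-1360) = 25 + 27200 = 27225
√Δ = 165
n = [-(5) + √Δ] / (2·5) = (-5 + 165) / 10 = 160 / 10 = 16
(The negative root is discarded since n must be a positive integer.)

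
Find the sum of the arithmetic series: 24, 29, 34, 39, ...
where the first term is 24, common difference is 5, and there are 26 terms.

Sₙ = n/2 × (first + last)
Last term = a + (n-1)d = 24 + (26-1)×5 = 149
S_26 = 26/2 × (24 + 149)
S_26 = 26/2 × 173 = 2249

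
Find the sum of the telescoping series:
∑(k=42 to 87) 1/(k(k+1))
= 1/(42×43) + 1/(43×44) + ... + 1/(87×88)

Partial fractions: 1/(k(k+1)) = 1/k - 1/(k+1)
The series telescopes:
= (1/42 - 1/43) + (1/43 - 1/44) + ... + (1/87 - 1/88)
= 1/42 - 1/88
= 23/1848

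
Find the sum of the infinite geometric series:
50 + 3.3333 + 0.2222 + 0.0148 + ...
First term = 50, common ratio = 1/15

For |r| < 1, S = a / (1 - r)
S = 50 / (1 - (1/15))
S = 50 / (14/15)
S = 375/7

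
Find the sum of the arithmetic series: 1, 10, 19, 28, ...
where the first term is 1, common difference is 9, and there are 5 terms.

Sₙ = n/2 × (first + last)
Last term = a + (n-1)d = 1 + (5-1)×9 = 37
S_5 = 5/2 × (1 + 37)
S_5 = 5/2 × 38 = 95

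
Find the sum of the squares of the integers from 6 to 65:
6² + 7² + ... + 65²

Use ∑_{k=1}^{n} k² = n(n+1)(2n+1)/6, then subtract the first 5 terms.
∑_{k=1}^{65} k² = 65×66×131/6 = 93665
∑_{k=1}^{5} k² = 5×6×11/6 = 55
∑_{k=6}^{65} k² = 93665 - 55 = 93610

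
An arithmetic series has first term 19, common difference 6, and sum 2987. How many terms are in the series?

Using S = n/2 × [2a + (n-1)d]
2987 = n/2 × [2(19) + (n-1)(6)]
2987 = n/2 × [38 + 6n - 6]
5974 = n × [32 + 6n]
6n² + (32)n - 5974 = 0
Discriminant: Δ = (32)² - 4(6)(-5974) = 1024 + 143376 = 144400
√Δ = 380
n = [-(32) + √Δ] / (2·6) = (-32 + 380) / 12 = 348 / 12 = 29
(The negative root is discarded since n must be a positive integer.)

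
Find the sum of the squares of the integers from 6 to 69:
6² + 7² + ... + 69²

Use ∑_{k=1}^{n} k² = n(n+1)(2n+1)/6, then subtract the first 5 terms.
∑_{k=1}^{69} k² = 69×70×139/6 = 111895
∑_{k=1}^{5} k² = 5×6×11/6 = 55
∑_{k=6}^{69} k² = 111895 - 55 = 111840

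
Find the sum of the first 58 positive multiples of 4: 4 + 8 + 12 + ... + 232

Factor out 4: = 4(1 + 2 + ... + 58) = 4 × n(n+1)/2
= 4 × 58×59/2
= 4 × 1711
= 6844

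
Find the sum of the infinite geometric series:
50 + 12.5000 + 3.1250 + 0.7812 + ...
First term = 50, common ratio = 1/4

For |r| < 1, S = a / (1 - r)
S = 50 / (1 - (1/4))
S = 50 / (3/4)
S = 200/3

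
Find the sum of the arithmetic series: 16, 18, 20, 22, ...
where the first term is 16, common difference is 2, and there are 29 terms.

Sₙ = n/2 × (first + last)
Last term = a + (n-1)d = 16 + (29-1)×2 = 72
S_29 = 29/2 × (16 + 72)
S_29 = 29/2 × 88 = 1276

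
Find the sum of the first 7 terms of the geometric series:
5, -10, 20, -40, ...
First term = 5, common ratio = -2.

Sₙ = a(1 - rⁿ) / (1 - r)
S_7 = 5(1 - (-2)^7) / (1 - (-2))
S_7 = 5(1 - (-128)) / (3)
S_7 = 215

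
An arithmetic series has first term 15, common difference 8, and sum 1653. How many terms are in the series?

Using S = n/2 × [2a + (n-1)d]
1653 = n/2 × [2(15) + (n-1)(8)]
1653 = n/2 × [30 + 8n - 8]
3306 = n × [22 + 8n]
8n² + (22)n - 3306 = 0
Discriminant: Δ = (22)² - 4(8)(-3306) = 484 + 105792 = 106276
√Δ = 326
n = [-(22) + √Δ] / (2·8) = (-22 + 326) / 16 = 304 / 16 = 19
(The negative root is discarded since n must be a positive integer.)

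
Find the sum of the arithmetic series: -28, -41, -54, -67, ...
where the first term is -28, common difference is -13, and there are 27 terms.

Sₙ = n/2 × (first + last)
Last term = a + (n-1)d = -28 + (27-1)×(-13) = -366
S_27 = 27/2 × (-28 + (-366))
S_27 = 27/2 × (-394) = -5319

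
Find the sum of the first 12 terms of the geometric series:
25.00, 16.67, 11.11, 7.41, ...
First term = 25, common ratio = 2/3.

Sₙ = a(1 - rⁿ) / (1 - r)
S_12 = 25(1 - (2/3)^12) / (1 - (2/3))
S_12 = 25(1 - (4096/531441)) / (1/3)
S_12 = 13183625/177147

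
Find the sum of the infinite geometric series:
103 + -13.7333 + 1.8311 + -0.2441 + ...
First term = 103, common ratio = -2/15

For |r| < 1, S = a / (1 - r)
S = 103 / (1 - (-2/15))
S = 103 / (17/15)
S = 1545/17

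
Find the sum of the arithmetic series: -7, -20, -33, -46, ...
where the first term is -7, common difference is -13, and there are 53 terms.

Sₙ = n/2 × (first + last)
Last term = a + (n-1)d = -7 + (53-1)×(-13) = -683
S_53 = 53/2 × (-7 + (-683))
S_53 = 53/2 × (-690) = -18285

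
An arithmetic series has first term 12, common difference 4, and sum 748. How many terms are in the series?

Using S = n/2 × [2a + (n-1)d]
748 = n/2 × [2(12) + (n-1)(4)]
748 = n/2 × [24 + 4n - 4]
1496 = n × [20 + 4n]
4n² + (20)n - 1496 = 0
Discriminant: Δ = (20)² - 4(4)(-1496) = 400 + 23936 = 24336
√Δ = 156
n = [-(20) + √Δ] / (2·4) = (-20 + 156) / 8 = 136 / 8 = 17
(The negative root is discarded since n must be a positive integer.)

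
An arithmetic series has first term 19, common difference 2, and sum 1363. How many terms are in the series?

Using S = n/2 × [2a + (n-1)d]
1363 = n/2 × [2(19) + (n-1)(2)]
1363 = n/2 × [38 + 2n - 2]
2726 = n × [36 + 2n]
2n² + (36)n - 2726 = 0
Discriminant: Δ = (36)² - 4(2)(-2726) = 1296 + 21808 = 23104
√Δ = 152
n = [-(36) + √Δ] / (2·2) = (-36 + 152) / 4 = 116 / 4 = 29
(The negative root is discarded since n must be a positive integer.)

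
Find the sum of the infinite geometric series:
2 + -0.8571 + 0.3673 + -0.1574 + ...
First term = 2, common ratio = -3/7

For |r| < 1, S = a / (1 - r)
S = 2 / (1 - (-3/7))
S = 2 / (10/7)
S = 7/5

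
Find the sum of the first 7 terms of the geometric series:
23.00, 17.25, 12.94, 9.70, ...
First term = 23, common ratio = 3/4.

Sₙ = a(1 - rⁿ) / (1 - r)
S_7 = 23(1 - (3/4)^7) / (1 - (3/4))
S_7 = 23(1 - (2187/16384)) / (1/4)
S_7 = 326531/4096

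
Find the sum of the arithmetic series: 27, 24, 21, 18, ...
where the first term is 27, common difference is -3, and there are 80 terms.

Sₙ = n/2 × (first + last)
Last term = a + (n-1)d = 27 + (80-1)×(-3) = -210
S_80 = 80/2 × (27 + (-210))
S_80 = 80/2 × (-183) = -7320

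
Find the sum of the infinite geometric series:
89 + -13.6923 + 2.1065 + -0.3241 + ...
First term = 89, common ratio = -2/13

For |r| < 1, S = a / (1 - r)
S = 89 / (1 - (-2/13))
S = 89 / (15/13)
S = 1157/15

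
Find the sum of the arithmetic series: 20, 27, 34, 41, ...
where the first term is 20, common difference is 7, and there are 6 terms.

Sₙ = n/2 × (first + last)
Last term = a + (n-1)d = 20 + (6-1)×7 = 55
S_6 = 6/2 × (20 + 55)
S_6 = 6/2 × 75 = 225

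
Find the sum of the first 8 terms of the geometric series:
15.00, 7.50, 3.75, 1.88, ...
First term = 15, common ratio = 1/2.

Sₙ = a(1 - rⁿ) / (1 - r)
S_8 = 15(1 - (1/2)^8) / (1 - (1/2))
S_8 = 15(1 - (1/256)) / (1/2)
S_8 = 3825/128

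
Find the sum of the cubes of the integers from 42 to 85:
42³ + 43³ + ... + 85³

Use ∑_{k=1}^{n} k³ = [n(n+1)/2]², then subtract the first 41 terms.
∑_{k=1}^{85} k³ = [85×86/2]² = 3655² = 13359025
∑_{k=1}^{41} k³ = [41×42/2]² = 861² = 741321
∑_{k=42}^{85} k³ = 13359025 - 741321 = 12617704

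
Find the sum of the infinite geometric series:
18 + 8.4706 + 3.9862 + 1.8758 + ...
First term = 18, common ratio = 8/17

For |r| < 1, S = a / (1 - r)
S = 18 / (1 - (8/17))
S = 18 / (9/17)
S = 34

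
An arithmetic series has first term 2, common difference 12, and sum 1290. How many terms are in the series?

Using S = n/2 × [2a + (n-1)d]
1290 = n/2 × [2(2) + (n-1)(12)]
1290 = n/2 × [4 + 12n - 12]
2580 = n × [-8 + 12n]
12n² + (-8)n - 2580 = 0
Discriminant: Δ = (-8)² - 4(12)(-2580) = 64 + 123840 = 123904
√Δ = 352
n = [-(-8) + √Δ] / (2·12) = (8 + 352) / 24 = 360 / 24 = 15
(The negative root is discarded since n must be a positive integer.)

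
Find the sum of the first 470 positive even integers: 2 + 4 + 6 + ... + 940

Sum of first n even numbers = n(n+1)
= 470×471
= 221370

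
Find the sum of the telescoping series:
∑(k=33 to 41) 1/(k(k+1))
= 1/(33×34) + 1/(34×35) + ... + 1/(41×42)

Partial fractions: 1/(k(k+1)) = 1/k - 1/(k+1)
The series telescopes:
= (1/33 - 1/34) + (1/34 - 1/35) + ... + (1/41 - 1/42)
= 1/33 - 1/42
= 1/154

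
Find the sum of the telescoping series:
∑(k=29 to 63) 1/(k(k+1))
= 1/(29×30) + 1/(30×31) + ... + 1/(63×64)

Partial fractions: 1/(k(k+1)) = 1/k - 1/(k+1)
The series telescopes:
= (1/29 - 1/30) + (1/30 - 1/31) + ... + (1/63 - 1/64)
= 1/29 - 1/64
= 35/1856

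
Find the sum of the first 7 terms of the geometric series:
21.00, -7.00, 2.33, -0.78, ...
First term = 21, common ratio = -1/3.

Sₙ = a(1 - rⁿ) / (1 - r)
S_7 = 21(1 - (-1/3)^7) / (1 - (-1/3))
S_7 = 21(1 - (-1/2187)) / (4/3)
S_7 = 3829/243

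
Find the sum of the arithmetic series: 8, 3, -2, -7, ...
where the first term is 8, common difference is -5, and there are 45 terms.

Sₙ = n/2 × (first + last)
Last term = a + (n-1)d = 8 + (45-1)×(-5) = -212
S_45 = 45/2 × (8 + (-212))
S_45 = 45/2 × (-204) = -4590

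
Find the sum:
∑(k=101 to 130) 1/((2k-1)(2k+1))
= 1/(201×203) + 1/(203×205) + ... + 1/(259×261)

Partial fractions: 1/((2k-1)(2k+1)) = (1/2)[1/(2k-1) - 1/(2k+1)]
The series telescopes:
= (1/2)[1/201 - 1/261]
= 10/17487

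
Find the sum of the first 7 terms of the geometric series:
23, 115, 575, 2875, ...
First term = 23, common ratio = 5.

Sₙ = a(1 - rⁿ) / (1 - r)
S_7 = 23(1 - 5^7) / (1 - 5)
S_7 = 23(1 - 78125) / (-4)
S_7 = 449213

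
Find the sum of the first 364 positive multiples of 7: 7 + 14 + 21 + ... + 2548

Factor out 7: = 7(1 + 2 + ... + 364) = 7 × n(n+1)/2
= 7 × 364×365/2
= 7 × 66430
= 465010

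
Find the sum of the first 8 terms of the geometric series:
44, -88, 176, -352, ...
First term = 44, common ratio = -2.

Sₙ = a(1 - rⁿ) / (1 - r)
S_8 = 44(1 - (-2)^8) / (1 - (-2))
S_8 = 44(1 - 256) / (3)
S_8 = -3740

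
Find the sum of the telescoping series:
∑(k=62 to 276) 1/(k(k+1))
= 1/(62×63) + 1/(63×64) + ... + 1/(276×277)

Partial fractions: 1/(k(k+1)) = 1/k - 1/(k+1)
The series telescopes:
= (1/62 - 1/63) + (1/63 - 1/64) + ... + (1/276 - 1/277)
= 1/62 - 1/277
= 215/17174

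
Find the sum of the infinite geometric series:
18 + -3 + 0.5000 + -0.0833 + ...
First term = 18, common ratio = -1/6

For |r| < 1, S = a / (1 - r)
S = 18 / (1 - (-1/6))
S = 18 / (7/6)
S = 108/7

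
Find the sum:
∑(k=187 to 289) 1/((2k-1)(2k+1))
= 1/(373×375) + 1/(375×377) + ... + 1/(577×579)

Partial fractions: 1/((2k-1)(2k+1)) = (1/2)[1/(2k-1) - 1/(2k+1)]
The series telescopes:
= (1/2)[1/373 - 1/579]
= 103/215967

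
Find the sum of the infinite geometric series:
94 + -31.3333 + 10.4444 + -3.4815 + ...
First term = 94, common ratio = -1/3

For |r| < 1, S = a / (1 - r)
S = 94 / (1 - (-1/3))
S = 94 / (4/3)
S = 141/2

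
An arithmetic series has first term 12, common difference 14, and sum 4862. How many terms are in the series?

Using S = n/2 × [2a + (n-1)d]
4862 = n/2 × [2(12) + (n-1)(14)]
4862 = n/2 × [24 + 14n - 14]
9724 = n × [10 + 14n]
14n² + (10)n - 9724 = 0
Discriminant: Δ = (10)² - 4(14)(-9724) = 100 + 544544 = 544644
√Δ = 738
n = [-(10) + √Δ] / (2·14) = (-10 + 738) / 28 = 728 / 28 = 26
(The negative root is discarded since n must be a positive integer.)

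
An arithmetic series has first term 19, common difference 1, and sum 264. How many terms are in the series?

Using S = n/2 × [2a + (n-1)d]
264 = n/2 × [2(19) + (n-1)(1)]
264 = n/2 × [38 + 1n - 1]
528 = n × [37 + 1n]
1n² + (37)n - 528 = 0
Discriminant: Δ = (37)² - 4(1)(-528) = 1369 + 2112 = 3481
√Δ = 59
n = [-(37) + √Δ] / (2·1) = (-37 + 59) / 2 = 22 / 2 = 11
(The negative root is discarded since n must be a positive integer.)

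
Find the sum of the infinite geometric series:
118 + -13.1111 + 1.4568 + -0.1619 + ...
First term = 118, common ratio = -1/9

For |r| < 1, S = a / (1 - r)
S = 118 / (1 - (-1/9))
S = 118 / (10/9)
S = 531/5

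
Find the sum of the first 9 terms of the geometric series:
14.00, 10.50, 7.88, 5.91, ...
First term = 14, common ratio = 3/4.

Sₙ = a(1 - rⁿ) / (1 - r)
S_9 = 14(1 - (3/4)^9) / (1 - (3/4))
S_9 = 14(1 - (19683/262144)) / (1/4)
S_9 = 1697227/32768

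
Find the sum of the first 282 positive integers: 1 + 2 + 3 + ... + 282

Formula: ∑k = n(n+1)/2
= 282×283/2
= 79806/2
= 39903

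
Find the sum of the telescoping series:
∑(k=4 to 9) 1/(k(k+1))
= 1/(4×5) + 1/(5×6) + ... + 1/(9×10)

Partial fractions: 1/(k(k+1)) = 1/k - 1/(k+1)
The series telescopes:
= (1/4 - 1/5) + (1/5 - 1/6) + ... + (1/9 - 1/10)
= 1/4 - 1/10
= 3/20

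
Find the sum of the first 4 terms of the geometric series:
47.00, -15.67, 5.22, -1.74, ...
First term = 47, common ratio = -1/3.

Sₙ = a(1 - rⁿ) / (1 - r)
S_4 = 47(1 - (-1/3)^4) / (1 - (-1/3))
S_4 = 47(1 - (1/81)) / (4/3)
S_4 = 940/27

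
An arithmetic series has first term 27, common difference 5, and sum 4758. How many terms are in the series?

Using S = n/2 × [2a + (n-1)d]
4758 = n/2 × [2(27) + (n-1)(5)]
4758 = n/2 × [54 + 5n - 5]
9516 = n × [49 + 5n]
5n² + (49)n - 9516 = 0
Discriminant: Δ = (49)² - 4(5)(-9516) = 2401 + 190320 = 192721
√Δ = 439
n = [-(49) + √Δ] / (2·5) = (-49 + 439) / 10 = 390 / 10 = 39
(The negative root is discarded since n must be a positive integer.)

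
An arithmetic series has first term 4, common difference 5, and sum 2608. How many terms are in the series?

Using S = n/2 × [2a + (n-1)d]
2608 = n/2 × [2(4) + (n-1)(5)]
2608 = n/2 × [8 + 5n - 5]
5216 = n × [3 + 5n]
5n² + (3)n - 5216 = 0
Discriminant: Δ = (3)² - 4(5)(-5216) = 9 + 104320 = 104329
√Δ = 323
n = [-(3) + √Δ] / (2·5) = (-3 + 323) / 10 = 320 / 10 = 32
(The negative root is discarded since n must be a positive integer.)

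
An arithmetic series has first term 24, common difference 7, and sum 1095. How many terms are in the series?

Using S = n/2 × [2a + (n-1)d]
1095 = n/2 × [2(24) + (n-1)(7)]
1095 = n/2 × [48 + 7n - 7]
2190 = n × [41 + 7n]
7n² + (41)n - 2190 = 0
Discriminant: Δ = (41)² - 4(7)(-2190) = 1681 + 61320 = 63001
√Δ = 251
n = [-(41) + √Δ] / (2·7) = (-41 + 251) / 14 = 210 / 14 = 15
(The negative root is discarded since n must be a positive integer.)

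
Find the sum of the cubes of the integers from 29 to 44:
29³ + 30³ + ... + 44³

Use ∑_{k=1}^{n} k³ = [n(n+1)/2]², then subtract the first 28 terms.
∑_{k=1}^{44} k³ = [44×45/2]² = 990² = 980100
∑_{k=1}^{28} k³ = [28×29/2]² = 406² = 164836
∑_{k=29}^{44} k³ = 980100 - 164836 = 815264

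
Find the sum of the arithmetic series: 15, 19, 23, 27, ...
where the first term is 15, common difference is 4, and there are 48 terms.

Sₙ = n/2 × (first + last)
Last term = a + (n-1)d = 15 + (48-1)×4 = 203
S_48 = 48/2 × (15 + 203)
S_48 = 48/2 × 218 = 5232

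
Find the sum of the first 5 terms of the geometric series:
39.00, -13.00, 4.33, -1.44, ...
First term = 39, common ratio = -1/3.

Sₙ = a(1 - rⁿ) / (1 - r)
S_5 = 39(1 - (-1/3)^5) / (1 - (-1/3))
S_5 = 39(1 - (-1/243)) / (4/3)
S_5 = 793/27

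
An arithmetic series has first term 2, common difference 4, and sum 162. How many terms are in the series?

Using S = n/2 × [2a + (n-1)d]
162 = n/2 × [2(2) + (n-1)(4)]
162 = n/2 × [4 + 4n - 4]
324 = n × [0 + 4n]
4n² + (0)n - 324 = 0
Discriminant: Δ = (0)² - 4(4)(-324) = 0 + 5184 = 5184
√Δ = 72
n = [-(0) + √Δ] / (2·4) = (0 + 72) / 8 = 72 / 8 = 9
(The negative root is discarded since n must be a positive integer.)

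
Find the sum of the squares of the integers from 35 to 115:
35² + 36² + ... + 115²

Use ∑_{k=1}^{n} k² = n(n+1)(2n+1)/6, then subtract the first 34 terms.
∑_{k=1}^{115} k² = 115×116×231/6 = 513590
∑_{k=1}^{34} k² = 34×35×69/6 = 13685
∑_{k=35}^{115} k² = 513590 - 13685 = 499905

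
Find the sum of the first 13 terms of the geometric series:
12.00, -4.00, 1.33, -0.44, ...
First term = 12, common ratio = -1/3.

Sₙ = a(1 - rⁿ) / (1 - r)
S_13 = 12(1 - (-1/3)^13) / (1 - (-1/3))
S_13 = 12(1 - (-1/1594323)) / (4/3)
S_13 = 1594324/177147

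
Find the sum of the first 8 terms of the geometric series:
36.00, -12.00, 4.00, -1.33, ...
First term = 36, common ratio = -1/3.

Sₙ = a(1 - rⁿ) / (1 - r)
S_8 = 36(1 - (-1/3)^8) / (1 - (-1/3))
S_8 = 36(1 - (1/6561)) / (4/3)
S_8 = 6560/243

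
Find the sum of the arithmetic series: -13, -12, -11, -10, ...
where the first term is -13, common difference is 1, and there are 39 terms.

Sₙ = n/2 × (first + last)
Last term = a + (n-1)d = -13 + (39-1)×1 = 25
S_39 = 39/2 × (-13 + 25)
S_39 = 39/2 × 12 = 234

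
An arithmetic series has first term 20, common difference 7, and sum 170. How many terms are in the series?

Using S = n/2 × [2a + (n-1)d]
170 = n/2 × [2(20) + (n-1)(7)]
170 = n/2 × [40 + 7n - 7]
340 = n × [33 + 7n]
7n² + (33)n - 340 = 0
Discriminant: Δ = (33)² - 4(7)(-340) = 1089 + 9520 = 10609
√Δ = 103
n = [-(33) + √Δ] / (2·7) = (-33 + 103) / 14 = 70 / 14 = 5
(The negative root is discarded since n must be a positive integer.)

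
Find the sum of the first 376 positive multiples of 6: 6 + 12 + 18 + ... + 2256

Factor out 6: = 6(1 + 2 + ... + 376) = 6 × n(n+1)/2
= 6 × 376×377/2
= 6 × 70876
= 425256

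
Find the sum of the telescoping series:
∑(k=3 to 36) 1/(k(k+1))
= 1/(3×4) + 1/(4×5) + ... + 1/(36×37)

Partial fractions: 1/(k(k+1)) = 1/k - 1/(k+1)
The series telescopes:
= (1/3 - 1/4) + (1/4 - 1/5) + ... + (1/36 - 1/37)
= 1/3 - 1/37
= 34/111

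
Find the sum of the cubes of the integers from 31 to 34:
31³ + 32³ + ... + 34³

Use ∑_{k=1}^{n} k³ = [n(n+1)/2]², then subtract the first 30 terms.
∑_{k=1}^{34} k³ = [34×35/2]² = 595² = 354025
∑_{k=1}^{30} k³ = [30×31/2]² = 465² = 216225
∑_{k=31}^{34} k³ = 354025 - 216225 = 137800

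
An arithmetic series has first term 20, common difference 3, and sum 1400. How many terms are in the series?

Using S = n/2 × [2a + (n-1)d]
1400 = n/2 × [2(20) + (n-1)(3)]
1400 = n/2 × [40 + 3n - 3]
2800 = n × [37 + 3n]
3n² + (37)n - 2800 = 0
Discriminant: Δ = (37)² - 4(3)(-2800) = 1369 + 33600 = 34969
√Δ = 187
n = [-(37) + √Δ] / (2·3) = (-37 + 187) / 6 = 150 / 6 = 25
(The negative root is discarded since n must be a positive integer.)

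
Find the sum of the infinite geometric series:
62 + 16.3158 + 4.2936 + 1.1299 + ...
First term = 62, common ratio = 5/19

For |r| < 1, S = a / (1 - r)
S = 62 / (1 - (5/19))
S = 62 / (14/19)
S = 589/7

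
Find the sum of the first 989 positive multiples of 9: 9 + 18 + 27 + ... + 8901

Factor out 9: = 9(1 + 2 + ... + 989) = 9 × n(n+1)/2
= 9 × 989×990/2
= 9 × 489555
= 4405995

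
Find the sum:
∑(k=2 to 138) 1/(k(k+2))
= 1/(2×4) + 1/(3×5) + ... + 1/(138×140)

Partial fractions: 1/(k(k+2)) = (1/2)[1/k - 1/(k+2)]
Telescoping leaves the first two and last two terms:
= (1/2)[1/2 + 1/3 - 1/139 - 1/140]
= 47813/116760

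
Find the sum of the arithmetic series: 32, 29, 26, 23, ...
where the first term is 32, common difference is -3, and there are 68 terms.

Sₙ = n/2 × (first + last)
Last term = a + (n-1)d = 32 + (68-1)×(-3) = -169
S_68 = 68/2 × (32 + (-169))
S_68 = 68/2 × (-137) = -4658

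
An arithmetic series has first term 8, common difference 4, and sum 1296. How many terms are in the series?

Using S = n/2 × [2a + (n-1)d]
1296 = n/2 × [2(8) + (n-1)(4)]
1296 = n/2 × [16 + 4n - 4]
2592 = n × [12 + 4n]
4n² + (12)n - 2592 = 0
Discriminant: Δ = (12)² - 4(4)(-2592) = 144 + 41472 = 41616
√Δ = 204
n = [-(12) + √Δ] / (2·4) = (-12 + 204) / 8 = 192 / 8 = 24
(The negative root is discarded since n must be a positive integer.)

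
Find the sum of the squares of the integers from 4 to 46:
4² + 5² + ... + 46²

Use ∑_{k=1}^{n} k² = n(n+1)(2n+1)/6, then subtract the first 3 terms.
∑_{k=1}^{46} k² = 46×47×93/6 = 33511
∑_{k=1}^{3} k² = 3×4×7/6 = 14
∑_{k=4}^{46} k² = 33511 - 14 = 33497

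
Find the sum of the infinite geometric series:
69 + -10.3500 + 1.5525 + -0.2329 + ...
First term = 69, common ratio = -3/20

For |r| < 1, S = a / (1 - r)
S = 69 / (1 - (-3/20))
S = 69 / (23/20)
S = 60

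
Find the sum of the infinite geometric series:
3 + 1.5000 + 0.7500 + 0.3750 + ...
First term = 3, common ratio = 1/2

For |r| < 1, S = a / (1 - r)
S = 3 / (1 - (1/2))
S = 3 / (1/2)
S = 6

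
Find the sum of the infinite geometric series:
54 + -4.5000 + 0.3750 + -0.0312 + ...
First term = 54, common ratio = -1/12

For |r| < 1, S = a / (1 - r)
S = 54 / (1 - (-1/12))
S = 54 / (13/12)
S = 648/13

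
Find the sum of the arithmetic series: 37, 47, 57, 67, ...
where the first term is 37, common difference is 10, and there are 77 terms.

Sₙ = n/2 × (first + last)
Last term = a + (n-1)d = 37 + (77-1)×10 = 797
S_77 = 77/2 × (37 + 797)
S_77 = 77/2 × 834 = 32109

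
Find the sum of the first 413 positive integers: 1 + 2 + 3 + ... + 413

Formula: ∑k = n(n+1)/2
= 413×414/2
= 170982/2
= 85491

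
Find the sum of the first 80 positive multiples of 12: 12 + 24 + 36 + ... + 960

Factor out 12: = 12(1 + 2 + ... + 80) = 12 × n(n+1)/2
= 12 × 80×81/2
= 12 × 3240
= 38880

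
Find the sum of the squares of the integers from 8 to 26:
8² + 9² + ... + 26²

Use ∑_{k=1}^{n} k² = n(n+1)(2n+1)/6, then subtract the first 7 terms.
∑_{k=1}^{26} k² = 26×27×53/6 = 6201
∑_{k=1}^{7} k² = 7×8×15/6 = 140
∑_{k=8}^{26} k² = 6201 - 140 = 6061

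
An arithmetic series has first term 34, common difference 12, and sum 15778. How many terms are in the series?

Using S = n/2 × [2a + (n-1)d]
15778 = n/2 × [2(34) + (n-1)(12)]
15778 = n/2 × [68 + 12n - 12]
31556 = n × [56 + 12n]
12n² + (56)n - 31556 = 0
Discriminant: Δ = (56)² - 4(12)(-31556) = 3136 + 1514688 = 1517824
√Δ = 1232
n = [-(56) + √Δ] / (2·12) = (-56 + 1232) / 24 = 1176 / 24 = 49
(The negative root is discarded since n must be a positive integer.)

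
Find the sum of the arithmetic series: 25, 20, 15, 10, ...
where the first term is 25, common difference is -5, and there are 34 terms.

Sₙ = n/2 × (first + last)
Last term = a + (n-1)d = 25 + (34-1)×(-5) = -140
S_34 = 34/2 × (25 + (-140))
S_34 = 34/2 × (-115) = -1955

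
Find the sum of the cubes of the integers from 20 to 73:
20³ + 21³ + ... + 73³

Use ∑_{k=1}^{n} k³ = [n(n+1)/2]², then subtract the first 19 terms.
∑_{k=1}^{73} k³ = [73×74/2]² = 2701² = 7295401
∑_{k=1}^{19} k³ = [19×20/2]² = 190² = 36100
∑_{k=20}^{73} k³ = 7295401 - 36100 = 7259301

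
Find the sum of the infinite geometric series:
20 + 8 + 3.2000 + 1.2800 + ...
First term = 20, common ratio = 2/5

For |r| < 1, S = a / (1 - r)
S = 20 / (1 - (2/5))
S = 20 / (3/5)
S = 100/3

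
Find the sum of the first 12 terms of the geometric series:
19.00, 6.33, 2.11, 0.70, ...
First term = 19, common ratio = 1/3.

Sₙ = a(1 - rⁿ) / (1 - r)
S_12 = 19(1 - (1/3)^12) / (1 - (1/3))
S_12 = 19(1 - (1/531441)) / (2/3)
S_12 = 5048680/177147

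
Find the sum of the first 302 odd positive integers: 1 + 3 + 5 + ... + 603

Sum of first n odd numbers = n²
= 302²
= 91204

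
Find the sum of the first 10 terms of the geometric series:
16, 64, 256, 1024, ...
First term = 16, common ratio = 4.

Sₙ = a(1 - rⁿ) / (1 - r)
S_10 = 16(1 - 4^10) / (1 - 4)
S_10 = 16(1 - 1048576) / (-3)
S_10 = 5592400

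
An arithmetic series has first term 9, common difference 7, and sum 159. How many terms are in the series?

Using S = n/2 × [2a + (n-1)d]
159 = n/2 × [2(9) + (n-1)(7)]
159 = n/2 × [18 + 7n - 7]
318 = n × [11 + 7n]
7n² + (11)n - 318 = 0
Discriminant: Δ = (11)² - 4(7)(-318) = 121 + 8904 = 9025
√Δ = 95
n = [-(11) + √Δ] / (2·7) = (-11 + 95) / 14 = 84 / 14 = 6
(The negative root is discarded since n must be a positive integer.)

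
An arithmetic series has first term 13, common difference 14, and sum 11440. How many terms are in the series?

Using S = n/2 × [2a + (n-1)d]
11440 = n/2 × [2(13) + (n-1)(14)]
11440 = n/2 × [26 + 14n - 14]
22880 = n × [12 + 14n]
14n² + (12)n - 22880 = 0
Discriminant: Δ = (12)² - 4(14)(-22880) = 144 + 1281280 = 1281424
√Δ = 1132
n = [-(12) + √Δ] / (2·14) = (-12 + 1132) / 28 = 1120 / 28 = 40
(The negative root is discarded since n must be a positive integer.)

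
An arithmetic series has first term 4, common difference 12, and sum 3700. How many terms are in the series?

Using S = n/2 × [2a + (n-1)d]
3700 = n/2 × [2(4) + (n-1)(12)]
3700 = n/2 × [8 + 12n - 12]
7400 = n × [-4 + 12n]
12n² + (-4)n - 7400 = 0
Discriminant: Δ = (-4)² - 4(12)(-7400) = 16 + 355200 = 355216
√Δ = 596
n = [-(-4) + √Δ] / (2·12) = (4 + 596) / 24 = 600 / 24 = 25
(The negative root is discarded since n must be a positive integer.)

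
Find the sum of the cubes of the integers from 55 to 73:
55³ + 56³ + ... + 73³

Use ∑_{k=1}^{n} k³ = [n(n+1)/2]², then subtract the first 54 terms.
∑_{k=1}^{73} k³ = [73×74/2]² = 2701² = 7295401
∑_{k=1}^{54} k³ = [54×55/2]² = 1485² = 2205225
∑_{k=55}^{73} k³ = 7295401 - 2205225 = 5090176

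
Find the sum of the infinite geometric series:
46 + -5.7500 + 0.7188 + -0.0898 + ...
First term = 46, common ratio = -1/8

For |r| < 1, S = a / (1 - r)
S = 46 / (1 - (-1/8))
S = 46 / (9/8)
S = 368/9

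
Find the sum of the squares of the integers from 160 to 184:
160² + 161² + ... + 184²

Use ∑_{k=1}^{n} k² = n(n+1)(2n+1)/6, then subtract the first 159 terms.
∑_{k=1}^{184} k² = 184×185×369/6 = 2093460
∑_{k=1}^{159} k² = 159×160×319/6 = 1352560
∑_{k=160}^{184} k² = 2093460 - 1352560 = 740900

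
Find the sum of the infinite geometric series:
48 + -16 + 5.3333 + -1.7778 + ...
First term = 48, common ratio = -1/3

For |r| < 1, S = a / (1 - r)
S = 48 / (1 - (-1/3))
S = 48 / (4/3)
S = 36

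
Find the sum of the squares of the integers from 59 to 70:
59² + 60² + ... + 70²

Use ∑_{k=1}^{n} k² = n(n+1)(2n+1)/6, then subtract the first 58 terms.
∑_{k=1}^{70} k² = 70×71×141/6 = 116795
∑_{k=1}^{58} k² = 58×59×117/6 = 66729
∑_{k=59}^{70} k² = 116795 - 66729 = 50066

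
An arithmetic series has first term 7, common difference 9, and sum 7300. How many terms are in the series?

Using S = n/2 × [2a + (n-1)d]
7300 = n/2 × [2(7) + (n-1)(9)]
7300 = n/2 × [14 + 9n - 9]
14600 = n × [5 + 9n]
9n² + (5)n - 14600 = 0
Discriminant: Δ = (5)² - 4(9)(-14600) = 25 + 525600 = 525625
√Δ = 725
n = [-(5) + √Δ] / (2·9) = (-5 + 725) / 18 = 720 / 18 = 40
(The negative root is discarded since n must be a positive integer.)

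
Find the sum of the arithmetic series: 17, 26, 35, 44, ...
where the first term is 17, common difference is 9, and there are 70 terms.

Sₙ = n/2 × (first + last)
Last term = a + (n-1)d = 17 + (70-1)×9 = 638
S_70 = 70/2 × (17 + 638)
S_70 = 70/2 × 655 = 22925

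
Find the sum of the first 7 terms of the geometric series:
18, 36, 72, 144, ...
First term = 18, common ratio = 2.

Sₙ = a(1 - rⁿ) / (1 - r)
S_7 = 18(1 - 2^7) / (1 - 2)
S_7 = 18(1 - 128) / (-1)
S_7 = 2286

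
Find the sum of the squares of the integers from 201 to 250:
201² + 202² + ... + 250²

Use ∑_{k=1}^{n} k² = n(n+1)(2n+1)/6, then subtract the first 200 terms.
∑_{k=1}^{250} k² = 250×251×501/6 = 5239625
∑_{k=1}^{200} k² = 200×201×401/6 = 2686700
∑_{k=201}^{250} k² = 5239625 - 2686700 = 2552925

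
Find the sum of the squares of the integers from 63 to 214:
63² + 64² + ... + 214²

Use ∑_{k=1}^{n} k² = n(n+1)(2n+1)/6, then subtract the first 62 terms.
∑_{k=1}^{214} k² = 214×215×429/6 = 3289715
∑_{k=1}^{62} k² = 62×63×125/6 = 81375
∑_{k=63}^{214} k² = 3289715 - 81375 = 3208340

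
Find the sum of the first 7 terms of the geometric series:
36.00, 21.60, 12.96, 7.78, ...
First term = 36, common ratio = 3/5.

Sₙ = a(1 - rⁿ) / (1 - r)
S_7 = 36(1 - (3/5)^7) / (1 - (3/5))
S_7 = 36(1 - (2187/78125)) / (2/5)
S_7 = 1366884/15625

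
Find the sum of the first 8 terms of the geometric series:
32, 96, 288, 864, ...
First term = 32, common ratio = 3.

Sₙ = a(1 - rⁿ) / (1 - r)
S_8 = 32(1 - 3^8) / (1 - 3)
S_8 = 32(1 - 6561) / (-2)
S_8 = 104960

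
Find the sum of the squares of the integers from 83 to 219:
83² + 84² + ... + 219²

Use ∑_{k=1}^{n} k² = n(n+1)(2n+1)/6, then subtract the first 82 terms.
∑_{k=1}^{219} k² = 219×220×439/6 = 3525170
∑_{k=1}^{82} k² = 82×83×165/6 = 187165
∑_{k=83}^{219} k² = 3525170 - 187165 = 3338005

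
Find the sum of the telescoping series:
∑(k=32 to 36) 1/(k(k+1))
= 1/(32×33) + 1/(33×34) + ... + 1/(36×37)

Partial fractions: 1/(k(k+1)) = 1/k - 1/(k+1)
The series telescopes:
= (1/32 - 1/33) + (1/33 - 1/34) + ... + (1/36 - 1/37)
= 1/32 - 1/37
= 5/1184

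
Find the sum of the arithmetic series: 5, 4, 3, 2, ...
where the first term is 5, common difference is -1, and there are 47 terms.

Sₙ = n/2 × (first + last)
Last term = a + (n-1)d = 5 + (47-1)×(-1) = -41
S_47 = 47/2 × (5 + (-41))
S_47 = 47/2 × (-36) = -846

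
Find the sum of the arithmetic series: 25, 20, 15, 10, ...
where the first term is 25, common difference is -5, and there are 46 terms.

Sₙ = n/2 × (first + last)
Last term = a + (n-1)d = 25 + (46-1)×(-5) = -200
S_46 = 46/2 × (25 + (-200))
S_46 = 46/2 × (-175) = -4025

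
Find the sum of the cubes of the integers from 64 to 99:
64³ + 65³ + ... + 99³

Use ∑_{k=1}^{n} k³ = [n(n+1)/2]², then subtract the first 63 terms.
∑_{k=1}^{99} k³ = [99×100/2]² = 4950² = 24502500
∑_{k=1}^{63} k³ = [63×64/2]² = 2016² = 4064256
∑_{k=64}^{99} k³ = 24502500 - 4064256 = 20438244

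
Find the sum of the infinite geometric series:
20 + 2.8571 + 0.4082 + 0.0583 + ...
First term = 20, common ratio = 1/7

For |r| < 1, S = a / (1 - r)
S = 20 / (1 - (1/7))
S = 20 / (6/7)
S = 70/3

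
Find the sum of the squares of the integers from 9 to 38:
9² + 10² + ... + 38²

Use ∑_{k=1}^{n} k² = n(n+1)(2n+1)/6, then subtract the first 8 terms.
∑_{k=1}^{38} k² = 38×39×77/6 = 19019
∑_{k=1}^{8} k² = 8×9×17/6 = 204
∑_{k=9}^{38} k² = 19019 - 204 = 18815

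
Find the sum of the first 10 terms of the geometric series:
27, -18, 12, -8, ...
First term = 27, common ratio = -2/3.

Sₙ = a(1 - rⁿ) / (1 - r)
S_10 = 27(1 - (-2/3)^10) / (1 - (-2/3))
S_10 = 27(1 - (1024/59049)) / (5/3)
S_10 = 11605/729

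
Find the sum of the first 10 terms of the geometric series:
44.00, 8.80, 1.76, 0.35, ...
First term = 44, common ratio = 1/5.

Sₙ = a(1 - rⁿ) / (1 - r)
S_10 = 44(1 - (1/5)^10) / (1 - (1/5))
S_10 = 44(1 - (1/9765625)) / (4/5)
S_10 = 107421864/1953125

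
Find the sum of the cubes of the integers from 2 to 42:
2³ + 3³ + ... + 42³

Use ∑_{k=1}^{n} k³ = [n(n+1)/2]², then subtract the first 1 terms.
∑_{k=1}^{42} k³ = [42×43/2]² = 903² = 815409
∑_{k=1}^{1} k³ = [1×2/2]² = 1² = 1
∑_{k=2}^{42} k³ = 815409 - 1 = 815408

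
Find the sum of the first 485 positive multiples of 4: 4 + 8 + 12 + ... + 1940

Factor out 4: = 4(1 + 2 + ... + 485) = 4 × n(n+1)/2
= 4 × 485×486/2
= 4 × 117855
= 471420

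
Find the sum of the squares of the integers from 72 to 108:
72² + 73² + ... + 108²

Use ∑_{k=1}^{n} k² = n(n+1)(2n+1)/6, then subtract the first 71 terms.
∑_{k=1}^{108} k² = 108×109×217/6 = 425754
∑_{k=1}^{71} k² = 71×72×143/6 = 121836
∑_{k=72}^{108} k² = 425754 - 121836 = 303918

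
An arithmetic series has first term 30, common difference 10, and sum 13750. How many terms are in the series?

Using S = n/2 × [2a + (n-1)d]
13750 = n/2 × [2(30) + (n-1)(10)]
13750 = n/2 × [60 + 10n - 10]
27500 = n × [50 + 10n]
10n² + (50)n - 27500 = 0
Discriminant: Δ = (50)² - 4(10)(-27500) = 2500 + 1100000 = 1102500
√Δ = 1050
n = [-(50) + √Δ] / (2·10) = (-50 + 1050) / 20 = 1000 / 20 = 50
(The negative root is discarded since n must be a positive integer.)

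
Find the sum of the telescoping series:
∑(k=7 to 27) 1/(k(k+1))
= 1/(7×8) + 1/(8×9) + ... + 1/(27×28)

Partial fractions: 1/(k(k+1)) = 1/k - 1/(k+1)
The series telescopes:
= (1/7 - 1/8) + (1/8 - 1/9) + ... + (1/27 - 1/28)
= 1/7 - 1/28
= 3/28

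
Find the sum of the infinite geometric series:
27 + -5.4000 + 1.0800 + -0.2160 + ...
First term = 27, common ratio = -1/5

For |r| < 1, S = a / (1 - r)
S = 27 / (1 - (-1/5))
S = 27 / (6/5)
S = 45/2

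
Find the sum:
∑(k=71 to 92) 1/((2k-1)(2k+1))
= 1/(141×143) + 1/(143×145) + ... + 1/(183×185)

Partial fractions: 1/((2k-1)(2k+1)) = (1/2)[1/(2k-1) - 1/(2k+1)]
The series telescopes:
= (1/2)[1/141 - 1/185]
= 22/26085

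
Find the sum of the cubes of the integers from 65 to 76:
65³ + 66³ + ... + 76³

Use ∑_{k=1}^{n} k³ = [n(n+1)/2]², then subtract the first 64 terms.
∑_{k=1}^{76} k³ = [76×77/2]² = 2926² = 8561476
∑_{k=1}^{64} k³ = [64×65/2]² = 2080² = 4326400
∑_{k=65}^{76} k³ = 8561476 - 4326400 = 4235076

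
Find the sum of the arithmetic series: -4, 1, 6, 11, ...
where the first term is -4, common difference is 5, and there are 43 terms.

Sₙ = n/2 × (first + last)
Last term = a + (n-1)d = -4 + (43-1)×5 = 206
S_43 = 43/2 × (-4 + 206)
S_43 = 43/2 × 202 = 4343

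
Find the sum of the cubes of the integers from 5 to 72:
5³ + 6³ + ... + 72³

Use ∑_{k=1}^{n} k³ = [n(n+1)/2]², then subtract the first 4 terms.
∑_{k=1}^{72} k³ = [72×73/2]² = 2628² = 6906384
∑_{k=1}^{4} k³ = [4×5/2]² = 10² = 100
∑_{k=5}^{72} k³ = 6906384 - 100 = 6906284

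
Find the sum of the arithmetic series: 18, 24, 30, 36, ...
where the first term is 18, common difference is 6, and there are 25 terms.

Sₙ = n/2 × (first + last)
Last term = a + (n-1)d = 18 + (25-1)×6 = 162
S_25 = 25/2 × (18 + 162)
S_25 = 25/2 × 180 = 2250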